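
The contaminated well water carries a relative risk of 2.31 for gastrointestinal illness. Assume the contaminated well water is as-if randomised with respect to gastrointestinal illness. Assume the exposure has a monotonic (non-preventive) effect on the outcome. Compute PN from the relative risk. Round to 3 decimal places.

PN ≈ 0.567

Under exogeneity and monotonicity, PN = (RR − 1) / RR = 1 − 1/RR.
PN = (2.31 − 1) / 2.31 = 1.31 / 2.31 ≈ 0.5671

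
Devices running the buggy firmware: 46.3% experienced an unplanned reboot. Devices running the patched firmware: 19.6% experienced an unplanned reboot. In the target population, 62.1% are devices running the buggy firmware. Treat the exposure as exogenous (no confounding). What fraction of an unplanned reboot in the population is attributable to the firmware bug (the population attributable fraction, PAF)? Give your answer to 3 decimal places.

p₁ = 0.463, p₀ = 0.196.
Overall risk P(Y=1) = π·p₁ + (1−π)·p₀ = 0.621×0.463 + 0.379×0.196 = 0.36181.
Under exogeneity, PAF = [P(Y=1) − p₀] / P(Y=1).
PAF = (0.36181 − 0.196) / 0.36181 ≈ 0.4583

PAF ≈ 0.458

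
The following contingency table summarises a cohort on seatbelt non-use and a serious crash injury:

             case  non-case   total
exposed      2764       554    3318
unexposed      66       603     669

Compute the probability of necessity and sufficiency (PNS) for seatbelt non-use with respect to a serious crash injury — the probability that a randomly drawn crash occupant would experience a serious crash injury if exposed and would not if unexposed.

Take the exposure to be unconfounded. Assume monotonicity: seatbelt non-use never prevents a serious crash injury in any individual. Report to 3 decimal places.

PNS ≈ 0.734

p₁ = P(outcome | exposed) = 2764/3318 = 0.83303
p₀ = P(outcome | unexposed) = 66/669 = 0.098655
Under exogeneity and monotonicity, PNS = p₁ − p₀.
PNS = 0.83303 − 0.098655 = 0.73438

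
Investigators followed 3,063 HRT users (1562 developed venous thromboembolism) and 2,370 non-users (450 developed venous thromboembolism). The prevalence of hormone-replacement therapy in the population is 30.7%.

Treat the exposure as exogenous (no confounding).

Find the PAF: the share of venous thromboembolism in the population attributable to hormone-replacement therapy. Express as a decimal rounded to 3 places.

PAF ≈ 0.341

p₁ = P(outcome | exposed) = 1562/3063 = 0.50996
p₀ = P(outcome | unexposed) = 450/2370 = 0.18987
Overall risk P(Y=1) = π·p₁ + (1−π)·p₀ = 0.307×0.50996 + 0.693×0.18987 = 0.28814.
Under exogeneity, PAF = [P(Y=1) − p₀] / P(Y=1).
PAF = (0.28814 − 0.18987) / 0.28814 ≈ 0.3410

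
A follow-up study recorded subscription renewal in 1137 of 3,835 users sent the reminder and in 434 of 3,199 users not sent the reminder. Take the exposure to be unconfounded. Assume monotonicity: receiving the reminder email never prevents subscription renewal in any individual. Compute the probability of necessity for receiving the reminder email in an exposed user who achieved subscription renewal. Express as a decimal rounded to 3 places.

PN ≈ 0.542

p₁ = P(outcome | exposed) = 1137/3835 = 0.29648
p₀ = P(outcome | unexposed) = 434/3199 = 0.13567
Under exogeneity and monotonicity, PN = (p₁ − p₀) / p₁.
PN = (0.29648 − 0.13567) / 0.29648 = 0.16081 / 0.29648 ≈ 0.5424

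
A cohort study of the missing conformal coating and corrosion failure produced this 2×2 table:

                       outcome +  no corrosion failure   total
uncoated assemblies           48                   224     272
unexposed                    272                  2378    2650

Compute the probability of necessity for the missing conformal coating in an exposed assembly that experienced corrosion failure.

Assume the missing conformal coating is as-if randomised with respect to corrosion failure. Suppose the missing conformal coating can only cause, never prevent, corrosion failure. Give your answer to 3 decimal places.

PN ≈ 0.418

p₁ = P(outcome | exposed) = 48/272 = 0.17647
p₀ = P(outcome | unexposed) = 272/2650 = 0.10264
Under exogeneity and monotonicity, PN = (p₁ − p₀)/p₁.
PN = (0.17647 − 0.10264) / 0.17647 ≈ 0.4184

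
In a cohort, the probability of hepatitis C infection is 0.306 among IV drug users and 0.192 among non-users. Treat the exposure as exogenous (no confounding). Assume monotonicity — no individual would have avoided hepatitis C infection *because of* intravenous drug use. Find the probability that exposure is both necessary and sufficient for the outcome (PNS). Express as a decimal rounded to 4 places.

PNS ≈ 0.1140

Let p₁ = 0.306, p₀ = 0.192.
Under exogeneity and monotonicity, PNS = p₁ − p₀.
PNS = 0.306 − 0.192 = 0.114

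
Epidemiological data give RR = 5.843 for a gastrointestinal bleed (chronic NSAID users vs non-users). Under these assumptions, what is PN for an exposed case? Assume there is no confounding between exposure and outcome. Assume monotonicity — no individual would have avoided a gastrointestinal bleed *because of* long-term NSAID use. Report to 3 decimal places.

PN ≈ 0.829

Under exogeneity and monotonicity, PN = (RR − 1) / RR = 1 − 1/RR.
PN = (5.843 − 1) / 5.843 = 4.843 / 5.843 ≈ 0.8289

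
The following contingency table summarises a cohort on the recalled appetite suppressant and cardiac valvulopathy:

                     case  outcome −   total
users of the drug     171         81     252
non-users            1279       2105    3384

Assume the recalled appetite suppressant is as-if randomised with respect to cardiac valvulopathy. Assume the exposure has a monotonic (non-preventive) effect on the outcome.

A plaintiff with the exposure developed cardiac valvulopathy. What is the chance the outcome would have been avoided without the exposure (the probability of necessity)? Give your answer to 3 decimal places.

PN ≈ 0.443

p₁ = P(outcome | exposed) = 171/252 = 0.67857
p₀ = P(outcome | unexposed) = 1279/3384 = 0.37796
Under exogeneity and monotonicity, PN = (p₁ − p₀)/p₁.
PN = (0.67857 − 0.37796) / 0.67857 ≈ 0.4430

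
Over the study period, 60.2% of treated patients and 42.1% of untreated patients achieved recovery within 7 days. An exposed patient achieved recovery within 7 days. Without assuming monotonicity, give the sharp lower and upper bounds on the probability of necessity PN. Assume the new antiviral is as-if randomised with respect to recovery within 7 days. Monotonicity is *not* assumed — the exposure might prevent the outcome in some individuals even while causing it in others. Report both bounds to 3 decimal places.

0.301 ≤ PN ≤ 0.962

p₁ = 0.602, p₀ = 0.421.
Under exogeneity alone the bounds on PN are max{0,(p₁−p₀)/p₁} ≤ PN ≤ min{1,(1−p₀)/p₁}.
  lower = (p₁ − p₀)/p₁ = 0.181 / 0.602 ≈ 0.3007
  upper = min{1, (1 − p₀)/p₁} = 0.579 / 0.602 ≈ 0.9618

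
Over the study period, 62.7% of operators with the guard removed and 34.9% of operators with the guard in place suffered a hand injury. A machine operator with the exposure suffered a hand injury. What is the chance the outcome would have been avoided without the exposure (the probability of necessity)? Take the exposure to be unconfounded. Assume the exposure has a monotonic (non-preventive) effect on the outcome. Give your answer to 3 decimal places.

PN ≈ 0.443

p₁ = 0.627, p₀ = 0.349.
Under exogeneity and monotonicity, PN = (p₁ − p₀) / p₁.
PN = (0.627 − 0.349) / 0.627 = 0.278 / 0.627 ≈ 0.4434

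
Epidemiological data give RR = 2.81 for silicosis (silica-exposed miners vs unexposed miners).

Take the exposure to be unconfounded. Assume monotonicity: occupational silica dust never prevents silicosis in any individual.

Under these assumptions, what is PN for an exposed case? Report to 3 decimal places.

Under exogeneity and monotonicity, PN = (RR − 1) / RR = 1 − 1/RR.
PN = (2.81 − 1) / 2.81 = 1.81 / 2.81 ≈ 0.6441

PN ≈ 0.644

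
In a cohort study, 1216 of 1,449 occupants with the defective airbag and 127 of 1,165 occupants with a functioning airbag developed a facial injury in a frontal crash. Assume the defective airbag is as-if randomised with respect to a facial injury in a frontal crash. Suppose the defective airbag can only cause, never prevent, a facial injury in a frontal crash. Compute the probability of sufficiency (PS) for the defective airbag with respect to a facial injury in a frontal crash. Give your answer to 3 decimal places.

p₁ = P(outcome | exposed) = 1216/1449 = 0.8392
p₀ = P(outcome | unexposed) = 127/1165 = 0.10901
Under exogeneity and monotonicity, PS = (p₁ − p₀) / (1 − p₀).
PS = (0.8392 − 0.10901) / (1 − 0.10901) = 0.73019 / 0.89099 ≈ 0.8195

PS ≈ 0.820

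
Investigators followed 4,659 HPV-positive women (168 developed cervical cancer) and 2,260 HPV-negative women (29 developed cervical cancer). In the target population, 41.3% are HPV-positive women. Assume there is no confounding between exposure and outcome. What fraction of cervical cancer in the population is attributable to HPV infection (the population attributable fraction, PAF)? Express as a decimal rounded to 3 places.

p₁ = P(outcome | exposed) = 168/4659 = 0.036059
p₀ = P(outcome | unexposed) = 29/2260 = 0.012832
Overall risk P(Y=1) = π·p₁ + (1−π)·p₀ = 0.413×0.036059 + 0.587×0.012832 = 0.022425.
Under exogeneity, PAF = [P(Y=1) − p₀] / P(Y=1).
PAF = (0.022425 − 0.012832) / 0.022425 ≈ 0.4278

PAF ≈ 0.428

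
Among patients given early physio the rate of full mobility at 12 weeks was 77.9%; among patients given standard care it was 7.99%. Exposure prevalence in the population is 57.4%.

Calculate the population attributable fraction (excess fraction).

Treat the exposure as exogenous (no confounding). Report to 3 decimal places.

p₁ = 0.779, p₀ = 0.0799.
Overall risk P(Y=1) = π·p₁ + (1−π)·p₀ = 0.574×0.779 + 0.426×0.0799 = 0.48118.
Under exogeneity, PAF = [P(Y=1) − p₀] / P(Y=1).
PAF = (0.48118 − 0.0799) / 0.48118 ≈ 0.8340

PAF ≈ 0.834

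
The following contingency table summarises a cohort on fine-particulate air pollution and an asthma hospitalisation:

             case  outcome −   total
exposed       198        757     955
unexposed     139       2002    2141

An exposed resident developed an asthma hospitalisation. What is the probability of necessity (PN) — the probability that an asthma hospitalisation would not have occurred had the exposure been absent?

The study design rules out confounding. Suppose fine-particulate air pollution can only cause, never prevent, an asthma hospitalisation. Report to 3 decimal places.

p₁ = P(outcome | exposed) = 198/955 = 0.20733
p₀ = P(outcome | unexposed) = 139/2141 = 0.064923
Under exogeneity and monotonicity, PN = (p₁ − p₀) / p₁.
PN = (0.20733 − 0.064923) / 0.20733 = 0.14241 / 0.20733 ≈ 0.6869

PN ≈ 0.687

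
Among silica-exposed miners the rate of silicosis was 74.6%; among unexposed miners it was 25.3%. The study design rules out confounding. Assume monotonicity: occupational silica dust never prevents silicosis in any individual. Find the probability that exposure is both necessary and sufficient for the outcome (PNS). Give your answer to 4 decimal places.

p₁ = 0.746, p₀ = 0.253.
Under exogeneity and monotonicity, PNS = p₁ − p₀.
PNS = 0.746 − 0.253 = 0.493

PNS ≈ 0.4930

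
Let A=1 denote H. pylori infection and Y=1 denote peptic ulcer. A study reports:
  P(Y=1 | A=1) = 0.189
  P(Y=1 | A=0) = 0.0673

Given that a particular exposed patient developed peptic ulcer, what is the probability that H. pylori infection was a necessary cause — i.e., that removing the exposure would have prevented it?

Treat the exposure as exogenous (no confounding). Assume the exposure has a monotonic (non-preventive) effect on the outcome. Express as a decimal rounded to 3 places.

PN ≈ 0.644

Let p₁ = 0.189, p₀ = 0.0673.
Under exogeneity and monotonicity, PN = (p₁ − p₀) / p₁.
PN = (0.189 − 0.0673) / 0.189 = 0.1217 / 0.189 ≈ 0.6439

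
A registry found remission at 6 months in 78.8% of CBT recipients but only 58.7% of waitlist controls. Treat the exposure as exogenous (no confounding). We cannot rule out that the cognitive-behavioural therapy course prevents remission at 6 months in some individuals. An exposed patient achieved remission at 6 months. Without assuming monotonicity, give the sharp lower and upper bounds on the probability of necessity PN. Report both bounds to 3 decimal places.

0.255 ≤ PN ≤ 0.524

p₁ = 0.788, p₀ = 0.587.
Under exogeneity alone the bounds on PN are max{0,(p₁−p₀)/p₁} ≤ PN ≤ min{1,(1−p₀)/p₁}.
  lower = (p₁ − p₀)/p₁ = 0.201 / 0.788 ≈ 0.2551
  upper = min{1, (1 − p₀)/p₁} = 0.413 / 0.788 ≈ 0.5241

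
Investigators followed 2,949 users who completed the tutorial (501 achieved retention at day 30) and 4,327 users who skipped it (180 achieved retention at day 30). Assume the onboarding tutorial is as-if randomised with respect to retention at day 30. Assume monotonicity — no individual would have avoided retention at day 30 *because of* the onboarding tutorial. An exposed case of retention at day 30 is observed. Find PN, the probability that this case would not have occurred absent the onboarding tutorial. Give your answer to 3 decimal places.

p₁ = P(outcome | exposed) = 501/2949 = 0.16989
p₀ = P(outcome | unexposed) = 180/4327 = 0.041599
Under exogeneity and monotonicity, PN = (p₁ − p₀) / p₁.
PN = (0.16989 − 0.041599) / 0.16989 = 0.12829 / 0.16989 ≈ 0.7551

PN ≈ 0.755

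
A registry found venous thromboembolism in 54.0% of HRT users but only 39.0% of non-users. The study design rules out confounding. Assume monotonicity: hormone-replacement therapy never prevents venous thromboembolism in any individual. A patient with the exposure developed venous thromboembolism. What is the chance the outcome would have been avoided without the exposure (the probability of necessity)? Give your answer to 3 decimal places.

PN ≈ 0.278

p₁ = 0.54, p₀ = 0.39.
Under exogeneity and monotonicity, PN = (p₁ − p₀) / p₁.
PN = (0.54 − 0.39) / 0.54 = 0.15 / 0.54 ≈ 0.2778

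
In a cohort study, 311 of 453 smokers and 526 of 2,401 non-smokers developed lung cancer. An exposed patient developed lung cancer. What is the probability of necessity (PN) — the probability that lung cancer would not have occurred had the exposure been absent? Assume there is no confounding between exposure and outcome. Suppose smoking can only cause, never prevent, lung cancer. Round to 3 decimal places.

p₁ = P(outcome | exposed) = 311/453 = 0.68653
p₀ = P(outcome | unexposed) = 526/2401 = 0.21908
Under exogeneity and monotonicity, PN = (p₁ − p₀) / p₁.
PN = (0.68653 − 0.21908) / 0.68653 = 0.46746 / 0.68653 ≈ 0.6809

PN ≈ 0.681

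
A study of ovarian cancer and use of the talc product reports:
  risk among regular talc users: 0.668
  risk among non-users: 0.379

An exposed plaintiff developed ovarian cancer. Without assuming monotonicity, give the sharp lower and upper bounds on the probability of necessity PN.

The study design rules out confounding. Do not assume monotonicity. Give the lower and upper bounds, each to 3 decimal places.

0.433 ≤ PN ≤ 0.930

Let p₁ = 0.668, p₀ = 0.379.
Under exogeneity alone the bounds on PN are max{0,(p₁−p₀)/p₁} ≤ PN ≤ min{1,(1−p₀)/p₁}.
  lower = (p₁ − p₀)/p₁ = 0.289 / 0.668 ≈ 0.4326
  upper = min{1, (1 − p₀)/p₁} = 0.621 / 0.668 ≈ 0.9296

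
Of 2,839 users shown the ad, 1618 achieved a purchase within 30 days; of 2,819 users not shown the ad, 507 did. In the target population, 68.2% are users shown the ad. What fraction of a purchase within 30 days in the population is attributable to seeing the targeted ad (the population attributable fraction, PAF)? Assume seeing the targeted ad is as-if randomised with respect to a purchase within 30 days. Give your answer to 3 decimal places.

p₁ = P(outcome | exposed) = 1618/2839 = 0.56992
p₀ = P(outcome | unexposed) = 507/2819 = 0.17985
Overall risk P(Y=1) = π·p₁ + (1−π)·p₀ = 0.682×0.56992 + 0.318×0.17985 = 0.44588.
Under exogeneity, PAF = [P(Y=1) − p₀] / P(Y=1).
PAF = (0.44588 − 0.17985) / 0.44588 ≈ 0.5966

PAF ≈ 0.597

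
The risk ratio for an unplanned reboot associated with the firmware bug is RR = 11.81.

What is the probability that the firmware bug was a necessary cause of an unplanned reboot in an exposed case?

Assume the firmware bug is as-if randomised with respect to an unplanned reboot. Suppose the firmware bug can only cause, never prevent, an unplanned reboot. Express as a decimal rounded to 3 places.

PN ≈ 0.915

Under exogeneity and monotonicity, PN = (RR − 1) / RR = 1 − 1/RR.
PN = (11.81 − 1) / 11.81 = 10.81 / 11.81 ≈ 0.9153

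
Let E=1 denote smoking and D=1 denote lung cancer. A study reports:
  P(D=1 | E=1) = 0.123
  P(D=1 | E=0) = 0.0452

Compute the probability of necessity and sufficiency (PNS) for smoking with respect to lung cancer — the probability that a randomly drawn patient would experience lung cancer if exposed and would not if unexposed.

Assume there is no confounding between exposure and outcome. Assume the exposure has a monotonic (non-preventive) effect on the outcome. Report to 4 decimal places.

Let p₁ = 0.123, p₀ = 0.0452.
Under exogeneity and monotonicity, PNS = p₁ − p₀.
PNS = 0.123 − 0.0452 = 0.0778

PNS ≈ 0.0778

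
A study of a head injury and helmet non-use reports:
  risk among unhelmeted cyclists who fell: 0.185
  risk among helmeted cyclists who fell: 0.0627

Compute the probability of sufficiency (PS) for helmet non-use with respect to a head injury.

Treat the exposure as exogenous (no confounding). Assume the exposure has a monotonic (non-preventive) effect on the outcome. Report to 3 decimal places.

PS ≈ 0.130

Let p₁ = 0.185, p₀ = 0.0627.
Under exogeneity and monotonicity, PS = (p₁ − p₀) / (1 − p₀).
PS = (0.185 − 0.0627) / (1 − 0.0627) = 0.1223 / 0.9373 ≈ 0.1305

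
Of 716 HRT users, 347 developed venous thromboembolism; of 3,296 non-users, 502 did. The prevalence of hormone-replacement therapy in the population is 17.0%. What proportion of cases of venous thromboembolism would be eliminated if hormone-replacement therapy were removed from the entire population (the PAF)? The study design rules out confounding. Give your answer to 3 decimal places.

p₁ = P(outcome | exposed) = 347/716 = 0.48464
p₀ = P(outcome | unexposed) = 502/3296 = 0.15231
Overall risk P(Y=1) = π·p₁ + (1−π)·p₀ = 0.17×0.48464 + 0.83×0.15231 = 0.2088.
Under exogeneity, PAF = [P(Y=1) − p₀] / P(Y=1).
PAF = (0.2088 − 0.15231) / 0.2088 ≈ 0.2706

PAF ≈ 0.271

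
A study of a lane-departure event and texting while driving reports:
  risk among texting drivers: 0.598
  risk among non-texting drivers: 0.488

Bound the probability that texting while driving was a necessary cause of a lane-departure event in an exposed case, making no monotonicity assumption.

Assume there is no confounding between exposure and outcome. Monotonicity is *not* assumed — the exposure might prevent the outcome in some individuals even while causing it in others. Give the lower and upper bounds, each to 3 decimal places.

0.184 ≤ PN ≤ 0.856

Let p₁ = 0.598, p₀ = 0.488.
Under exogeneity alone the bounds on PN are max{0,(p₁−p₀)/p₁} ≤ PN ≤ min{1,(1−p₀)/p₁}.
  lower = (p₁ − p₀)/p₁ = 0.11 / 0.598 ≈ 0.1839
  upper = min{1, (1 − p₀)/p₁} = 0.512 / 0.598 ≈ 0.8562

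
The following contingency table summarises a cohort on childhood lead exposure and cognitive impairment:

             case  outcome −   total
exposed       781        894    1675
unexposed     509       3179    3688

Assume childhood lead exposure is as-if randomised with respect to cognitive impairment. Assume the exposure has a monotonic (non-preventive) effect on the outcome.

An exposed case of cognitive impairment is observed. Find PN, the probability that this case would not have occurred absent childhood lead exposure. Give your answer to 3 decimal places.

PN ≈ 0.704

p₁ = P(outcome | exposed) = 781/1675 = 0.46627
p₀ = P(outcome | unexposed) = 509/3688 = 0.13802
Under exogeneity and monotonicity, PN = (p₁ − p₀) / p₁.
PN = (0.46627 − 0.13802) / 0.46627 = 0.32825 / 0.46627 ≈ 0.7040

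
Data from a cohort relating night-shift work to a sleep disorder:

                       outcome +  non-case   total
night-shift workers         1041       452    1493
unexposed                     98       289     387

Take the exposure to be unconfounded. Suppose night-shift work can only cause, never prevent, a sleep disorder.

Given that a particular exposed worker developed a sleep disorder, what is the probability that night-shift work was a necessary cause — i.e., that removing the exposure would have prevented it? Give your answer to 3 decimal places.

p₁ = P(outcome | exposed) = 1041/1493 = 0.69725
p₀ = P(outcome | unexposed) = 98/387 = 0.25323
Under exogeneity and monotonicity, PN = (p₁ − p₀) / p₁.
PN = (0.69725 − 0.25323) / 0.69725 = 0.44402 / 0.69725 ≈ 0.6368

PN ≈ 0.637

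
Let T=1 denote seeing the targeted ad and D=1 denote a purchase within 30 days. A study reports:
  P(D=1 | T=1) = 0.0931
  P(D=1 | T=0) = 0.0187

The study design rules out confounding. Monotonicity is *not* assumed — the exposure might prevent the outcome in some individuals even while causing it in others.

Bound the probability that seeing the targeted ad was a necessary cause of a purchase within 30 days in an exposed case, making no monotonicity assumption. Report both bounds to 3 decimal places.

Let p₁ = 0.0931, p₀ = 0.0187.
Under exogeneity alone the bounds on PN are max{0,(p₁−p₀)/p₁} ≤ PN ≤ min{1,(1−p₀)/p₁}.
  lower = (p₁ − p₀)/p₁ = 0.0744 / 0.0931 ≈ 0.7991
  upper = min{1, (1 − p₀)/p₁} = 0.9813 / 0.0931 ≈ 10.5403 → capped at 1

0.799 ≤ PN ≤ 1.000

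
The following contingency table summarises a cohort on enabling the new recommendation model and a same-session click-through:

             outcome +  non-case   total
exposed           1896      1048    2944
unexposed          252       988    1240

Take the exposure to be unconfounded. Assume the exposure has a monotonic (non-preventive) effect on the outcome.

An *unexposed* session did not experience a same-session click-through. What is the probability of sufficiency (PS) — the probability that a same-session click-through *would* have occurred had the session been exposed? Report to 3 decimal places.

PS ≈ 0.553

p₁ = P(outcome | exposed) = 1896/2944 = 0.64402
p₀ = P(outcome | unexposed) = 252/1240 = 0.20323
Under exogeneity and monotonicity, PS = (p₁ − p₀)/(1 − p₀).
PS = (0.64402 − 0.20323) / 0.79677 ≈ 0.5532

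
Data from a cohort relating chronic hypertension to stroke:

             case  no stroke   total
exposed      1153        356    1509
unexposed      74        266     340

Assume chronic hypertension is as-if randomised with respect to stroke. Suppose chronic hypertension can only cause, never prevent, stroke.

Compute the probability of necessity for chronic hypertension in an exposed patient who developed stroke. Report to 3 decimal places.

PN ≈ 0.715

p₁ = P(outcome | exposed) = 1153/1509 = 0.76408
p₀ = P(outcome | unexposed) = 74/340 = 0.21765
Under exogeneity and monotonicity, PN = (p₁ − p₀)/p₁.
PN = (0.76408 − 0.21765) / 0.76408 ≈ 0.7152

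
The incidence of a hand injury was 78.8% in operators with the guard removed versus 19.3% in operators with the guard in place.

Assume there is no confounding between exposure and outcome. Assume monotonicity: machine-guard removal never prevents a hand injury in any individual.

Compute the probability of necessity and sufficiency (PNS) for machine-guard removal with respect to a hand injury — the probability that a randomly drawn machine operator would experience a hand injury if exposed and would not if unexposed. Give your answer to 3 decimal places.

PNS ≈ 0.595

p₁ = 0.788, p₀ = 0.193.
Under exogeneity and monotonicity, PNS = p₁ − p₀.
PNS = 0.788 − 0.193 = 0.595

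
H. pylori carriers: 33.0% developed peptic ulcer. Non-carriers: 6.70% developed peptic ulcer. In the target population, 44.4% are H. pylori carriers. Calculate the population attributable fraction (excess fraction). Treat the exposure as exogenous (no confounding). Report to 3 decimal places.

PAF ≈ 0.635

p₁ = 0.33, p₀ = 0.067.
Overall risk P(Y=1) = π·p₁ + (1−π)·p₀ = 0.444×0.33 + 0.556×0.067 = 0.18377.
Under exogeneity, PAF = [P(Y=1) − p₀] / P(Y=1).
PAF = (0.18377 − 0.067) / 0.18377 ≈ 0.6354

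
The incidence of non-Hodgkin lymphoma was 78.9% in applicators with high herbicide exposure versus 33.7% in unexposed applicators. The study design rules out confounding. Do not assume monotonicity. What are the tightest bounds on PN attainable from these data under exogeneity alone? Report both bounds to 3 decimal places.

0.573 ≤ PN ≤ 0.840

p₁ = 0.789, p₀ = 0.337.
Under exogeneity alone the bounds on PN are max{0,(p₁−p₀)/p₁} ≤ PN ≤ min{1,(1−p₀)/p₁}.
  lower = (p₁ − p₀)/p₁ = 0.452 / 0.789 ≈ 0.5729
  upper = min{1, (1 − p₀)/p₁} = 0.663 / 0.789 ≈ 0.8403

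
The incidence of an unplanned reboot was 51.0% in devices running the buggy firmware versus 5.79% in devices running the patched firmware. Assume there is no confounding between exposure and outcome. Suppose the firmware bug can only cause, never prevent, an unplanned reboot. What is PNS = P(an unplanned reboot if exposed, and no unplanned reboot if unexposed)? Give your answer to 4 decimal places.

PNS ≈ 0.4521

p₁ = 0.51, p₀ = 0.0579.
Under exogeneity and monotonicity, PNS = p₁ − p₀.
PNS = 0.51 − 0.0579 = 0.4521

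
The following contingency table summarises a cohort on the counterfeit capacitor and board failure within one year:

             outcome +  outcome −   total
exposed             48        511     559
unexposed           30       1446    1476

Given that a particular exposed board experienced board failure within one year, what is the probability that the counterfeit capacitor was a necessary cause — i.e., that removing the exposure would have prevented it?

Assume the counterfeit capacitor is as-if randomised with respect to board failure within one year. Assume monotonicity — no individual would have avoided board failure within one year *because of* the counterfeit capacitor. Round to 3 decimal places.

PN ≈ 0.763

p₁ = P(outcome | exposed) = 48/559 = 0.085868
p₀ = P(outcome | unexposed) = 30/1476 = 0.020325
Under exogeneity and monotonicity, PN = (p₁ − p₀)/p₁.
PN = (0.085868 − 0.020325) / 0.085868 ≈ 0.7633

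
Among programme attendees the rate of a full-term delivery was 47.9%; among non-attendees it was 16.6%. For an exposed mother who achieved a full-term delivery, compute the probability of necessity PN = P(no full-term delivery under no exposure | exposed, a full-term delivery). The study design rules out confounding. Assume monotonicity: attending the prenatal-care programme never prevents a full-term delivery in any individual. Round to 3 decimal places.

PN ≈ 0.653

p₁ = 0.479, p₀ = 0.166.
Under exogeneity and monotonicity, PN = (p₁ − p₀) / p₁.
PN = (0.479 − 0.166) / 0.479 = 0.313 / 0.479 ≈ 0.6534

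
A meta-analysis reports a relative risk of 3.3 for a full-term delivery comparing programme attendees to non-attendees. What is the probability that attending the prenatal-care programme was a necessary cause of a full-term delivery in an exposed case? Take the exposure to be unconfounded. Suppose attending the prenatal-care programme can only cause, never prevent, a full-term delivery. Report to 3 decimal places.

PN ≈ 0.697

Under exogeneity and monotonicity, PN = (RR − 1) / RR = 1 − 1/RR.
PN = (3.3 − 1) / 3.3 = 2.3 / 3.3 ≈ 0.6970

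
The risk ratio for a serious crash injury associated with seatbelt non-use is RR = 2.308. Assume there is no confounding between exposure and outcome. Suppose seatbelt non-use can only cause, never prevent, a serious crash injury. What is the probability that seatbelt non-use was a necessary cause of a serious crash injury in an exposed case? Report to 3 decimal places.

PN ≈ 0.567

Under exogeneity and monotonicity, PN = (RR − 1) / RR = 1 − 1/RR.
PN = (2.308 − 1) / 2.308 = 1.308 / 2.308 ≈ 0.5667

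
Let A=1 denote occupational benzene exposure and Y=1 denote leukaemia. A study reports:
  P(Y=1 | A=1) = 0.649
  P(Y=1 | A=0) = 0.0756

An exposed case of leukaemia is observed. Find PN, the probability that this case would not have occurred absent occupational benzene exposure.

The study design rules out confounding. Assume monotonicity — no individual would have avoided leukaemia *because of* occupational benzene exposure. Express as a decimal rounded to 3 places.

Let p₁ = 0.649, p₀ = 0.0756.
Under exogeneity and monotonicity, PN = (p₁ − p₀) / p₁.
PN = (0.649 − 0.0756) / 0.649 = 0.5734 / 0.649 ≈ 0.8835

PN ≈ 0.884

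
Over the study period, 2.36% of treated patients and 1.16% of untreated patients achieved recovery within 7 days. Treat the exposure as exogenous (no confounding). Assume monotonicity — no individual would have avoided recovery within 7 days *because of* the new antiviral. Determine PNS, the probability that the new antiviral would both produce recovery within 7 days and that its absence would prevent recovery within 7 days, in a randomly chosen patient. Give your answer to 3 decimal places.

PNS ≈ 0.012

p₁ = 0.0236, p₀ = 0.0116.
Under exogeneity and monotonicity, PNS = p₁ − p₀.
PNS = 0.0236 − 0.0116 = 0.012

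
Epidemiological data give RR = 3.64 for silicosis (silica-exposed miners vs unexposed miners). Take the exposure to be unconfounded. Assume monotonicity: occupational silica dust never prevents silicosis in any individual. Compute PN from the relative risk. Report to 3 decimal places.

PN ≈ 0.725

Under exogeneity and monotonicity, PN = (RR − 1) / RR = 1 − 1/RR.
PN = (3.64 − 1) / 3.64 = 2.64 / 3.64 ≈ 0.7253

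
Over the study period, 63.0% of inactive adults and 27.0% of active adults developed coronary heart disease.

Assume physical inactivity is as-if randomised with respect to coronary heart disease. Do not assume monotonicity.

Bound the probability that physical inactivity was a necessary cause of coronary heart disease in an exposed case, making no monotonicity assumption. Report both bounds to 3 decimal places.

0.571 ≤ PN ≤ 1.000

p₁ = 0.63, p₀ = 0.27.
Under exogeneity alone the bounds on PN are max{0,(p₁−p₀)/p₁} ≤ PN ≤ min{1,(1−p₀)/p₁}.
  lower = (p₁ − p₀)/p₁ = 0.36 / 0.63 ≈ 0.5714
  upper = min{1, (1 − p₀)/p₁} = 0.73 / 0.63 ≈ 1.1587 → capped at 1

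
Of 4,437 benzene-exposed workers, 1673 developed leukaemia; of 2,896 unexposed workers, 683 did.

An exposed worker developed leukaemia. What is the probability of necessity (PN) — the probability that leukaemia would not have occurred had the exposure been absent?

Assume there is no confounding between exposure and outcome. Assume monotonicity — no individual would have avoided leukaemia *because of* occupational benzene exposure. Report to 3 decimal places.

p₁ = P(outcome | exposed) = 1673/4437 = 0.37706
p₀ = P(outcome | unexposed) = 683/2896 = 0.23584
Under exogeneity and monotonicity, PN = (p₁ − p₀) / p₁.
PN = (0.37706 − 0.23584) / 0.37706 = 0.14121 / 0.37706 ≈ 0.3745

PN ≈ 0.375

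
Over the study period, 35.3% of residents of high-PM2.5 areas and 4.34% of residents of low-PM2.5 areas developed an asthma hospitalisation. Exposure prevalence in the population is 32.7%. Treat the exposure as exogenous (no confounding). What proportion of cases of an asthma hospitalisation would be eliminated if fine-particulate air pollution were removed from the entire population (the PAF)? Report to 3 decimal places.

PAF ≈ 0.700

p₁ = 0.353, p₀ = 0.0434.
Overall risk P(Y=1) = π·p₁ + (1−π)·p₀ = 0.327×0.353 + 0.673×0.0434 = 0.14464.
Under exogeneity, PAF = [P(Y=1) − p₀] / P(Y=1).
PAF = (0.14464 − 0.0434) / 0.14464 ≈ 0.6999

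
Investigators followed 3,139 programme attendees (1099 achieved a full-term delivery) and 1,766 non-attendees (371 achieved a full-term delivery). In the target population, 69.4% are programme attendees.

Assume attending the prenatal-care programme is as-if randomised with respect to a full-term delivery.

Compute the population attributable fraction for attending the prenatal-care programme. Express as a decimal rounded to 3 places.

PAF ≈ 0.316

p₁ = P(outcome | exposed) = 1099/3139 = 0.35011
p₀ = P(outcome | unexposed) = 371/1766 = 0.21008
Overall risk P(Y=1) = π·p₁ + (1−π)·p₀ = 0.694×0.35011 + 0.306×0.21008 = 0.30726.
Under exogeneity, PAF = [P(Y=1) − p₀] / P(Y=1).
PAF = (0.30726 − 0.21008) / 0.30726 ≈ 0.3163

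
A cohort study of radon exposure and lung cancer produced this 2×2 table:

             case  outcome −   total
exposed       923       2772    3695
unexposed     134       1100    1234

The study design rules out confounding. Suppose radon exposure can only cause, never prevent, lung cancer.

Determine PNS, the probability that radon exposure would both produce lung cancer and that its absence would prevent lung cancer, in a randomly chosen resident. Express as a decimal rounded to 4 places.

p₁ = P(outcome | exposed) = 923/3695 = 0.2498
p₀ = P(outcome | unexposed) = 134/1234 = 0.10859
Under exogeneity and monotonicity, PNS = p₁ − p₀.
PNS = 0.2498 − 0.10859 = 0.14121

PNS ≈ 0.1412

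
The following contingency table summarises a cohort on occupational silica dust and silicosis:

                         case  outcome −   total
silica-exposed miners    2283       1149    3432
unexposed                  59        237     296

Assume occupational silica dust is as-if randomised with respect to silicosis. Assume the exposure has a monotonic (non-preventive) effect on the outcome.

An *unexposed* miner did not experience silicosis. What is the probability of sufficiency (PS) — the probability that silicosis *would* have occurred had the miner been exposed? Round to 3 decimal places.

p₁ = P(outcome | exposed) = 2283/3432 = 0.66521
p₀ = P(outcome | unexposed) = 59/296 = 0.19932
Under exogeneity and monotonicity, PS = (p₁ − p₀) / (1 − p₀).
PS = (0.66521 − 0.19932) / (1 − 0.19932) = 0.46589 / 0.80068 ≈ 0.5819

PS ≈ 0.582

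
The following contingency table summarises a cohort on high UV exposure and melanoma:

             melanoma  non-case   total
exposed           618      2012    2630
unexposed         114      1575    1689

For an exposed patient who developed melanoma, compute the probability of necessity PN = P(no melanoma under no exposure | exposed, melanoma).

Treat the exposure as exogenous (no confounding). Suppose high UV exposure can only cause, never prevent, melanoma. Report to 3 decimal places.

PN ≈ 0.713

p₁ = P(outcome | exposed) = 618/2630 = 0.23498
p₀ = P(outcome | unexposed) = 114/1689 = 0.067496
Under exogeneity and monotonicity, PN = (p₁ − p₀)/p₁.
PN = (0.23498 − 0.067496) / 0.23498 ≈ 0.7128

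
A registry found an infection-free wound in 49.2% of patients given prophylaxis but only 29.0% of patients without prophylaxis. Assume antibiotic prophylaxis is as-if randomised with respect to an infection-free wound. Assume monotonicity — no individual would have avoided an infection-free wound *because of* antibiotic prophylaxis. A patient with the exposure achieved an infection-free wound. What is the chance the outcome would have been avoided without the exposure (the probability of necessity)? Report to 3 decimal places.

p₁ = 0.492, p₀ = 0.29.
Under exogeneity and monotonicity, PN = (p₁ − p₀) / p₁.
PN = (0.492 − 0.29) / 0.492 = 0.202 / 0.492 ≈ 0.4106

PN ≈ 0.411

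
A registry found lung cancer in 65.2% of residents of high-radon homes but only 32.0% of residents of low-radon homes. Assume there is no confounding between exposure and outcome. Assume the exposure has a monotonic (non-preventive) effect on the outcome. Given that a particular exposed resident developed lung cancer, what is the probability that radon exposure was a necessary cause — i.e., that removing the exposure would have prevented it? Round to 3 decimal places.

PN ≈ 0.509

p₁ = 0.652, p₀ = 0.32.
Under exogeneity and monotonicity, PN = (p₁ − p₀) / p₁.
PN = (0.652 − 0.32) / 0.652 = 0.332 / 0.652 ≈ 0.5092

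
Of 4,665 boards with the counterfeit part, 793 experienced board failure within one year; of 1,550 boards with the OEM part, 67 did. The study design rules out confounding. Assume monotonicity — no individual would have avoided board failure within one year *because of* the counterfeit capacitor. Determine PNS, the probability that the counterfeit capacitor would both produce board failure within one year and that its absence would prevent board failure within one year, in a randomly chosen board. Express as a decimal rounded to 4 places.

PNS ≈ 0.1268

p₁ = P(outcome | exposed) = 793/4665 = 0.16999
p₀ = P(outcome | unexposed) = 67/1550 = 0.043226
Under exogeneity and monotonicity, PNS = p₁ − p₀.
PNS = 0.16999 − 0.043226 = 0.12676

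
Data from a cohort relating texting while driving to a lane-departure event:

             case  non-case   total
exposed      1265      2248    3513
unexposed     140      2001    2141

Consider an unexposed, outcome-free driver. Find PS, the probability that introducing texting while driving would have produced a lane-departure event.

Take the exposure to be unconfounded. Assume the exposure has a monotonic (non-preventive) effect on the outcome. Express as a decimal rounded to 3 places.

p₁ = P(outcome | exposed) = 1265/3513 = 0.36009
p₀ = P(outcome | unexposed) = 140/2141 = 0.06539
Under exogeneity and monotonicity, PS = (p₁ − p₀)/(1 − p₀).
PS = (0.36009 − 0.06539) / 0.93461 ≈ 0.3153

PS ≈ 0.315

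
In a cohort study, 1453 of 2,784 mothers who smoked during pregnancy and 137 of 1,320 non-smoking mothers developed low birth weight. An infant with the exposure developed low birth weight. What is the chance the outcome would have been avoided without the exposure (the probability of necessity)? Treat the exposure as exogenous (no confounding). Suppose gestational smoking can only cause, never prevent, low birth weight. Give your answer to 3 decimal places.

p₁ = P(outcome | exposed) = 1453/2784 = 0.52191
p₀ = P(outcome | unexposed) = 137/1320 = 0.10379
Under exogeneity and monotonicity, PN = (p₁ − p₀) / p₁.
PN = (0.52191 − 0.10379) / 0.52191 = 0.41812 / 0.52191 ≈ 0.8011

PN ≈ 0.801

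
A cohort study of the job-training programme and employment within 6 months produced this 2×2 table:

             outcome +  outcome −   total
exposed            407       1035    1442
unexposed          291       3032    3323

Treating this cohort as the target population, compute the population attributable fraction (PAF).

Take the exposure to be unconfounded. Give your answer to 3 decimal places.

p₁ = P(outcome | exposed) = 407/1442 = 0.28225
p₀ = P(outcome | unexposed) = 291/3323 = 0.087571
Exposure prevalence π = 1442/4765 = 0.30262; overall risk P(Y=1) = 0.14648.
Under exogeneity, PAF = [P(Y=1) − p₀]/P(Y=1).
PAF = (0.14648 − 0.087571) / 0.14648 ≈ 0.4022

PAF ≈ 0.402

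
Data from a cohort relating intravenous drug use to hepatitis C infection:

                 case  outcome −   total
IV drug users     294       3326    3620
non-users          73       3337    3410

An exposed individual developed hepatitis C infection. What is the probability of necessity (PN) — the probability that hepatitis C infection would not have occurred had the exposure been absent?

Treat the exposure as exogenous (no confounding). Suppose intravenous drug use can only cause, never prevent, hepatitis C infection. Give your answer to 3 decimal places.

PN ≈ 0.736

p₁ = P(outcome | exposed) = 294/3620 = 0.081215
p₀ = P(outcome | unexposed) = 73/3410 = 0.021408
Under exogeneity and monotonicity, PN = (p₁ − p₀)/p₁.
PN = (0.081215 − 0.021408) / 0.081215 ≈ 0.7364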